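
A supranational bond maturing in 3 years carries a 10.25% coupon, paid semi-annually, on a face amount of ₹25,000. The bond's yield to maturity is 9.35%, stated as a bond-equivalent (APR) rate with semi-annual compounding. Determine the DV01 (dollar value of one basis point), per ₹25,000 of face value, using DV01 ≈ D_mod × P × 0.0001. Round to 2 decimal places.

Periodic yield y = 0.04675.
  t   CF        PV=CF/(1+0.04675)^t    t·PV
  1     1,281.25     1,224.0267     1,224.0267
  2     1,281.25     1,169.3592     2,338.7184
  3     1,281.25     1,117.1332     3,351.3997
  4     1,281.25     1,067.2398     4,268.9591
  5     1,281.25     1,019.5747     5,097.8733
  6    26,281.25    19,979.6649   119,877.9894
  Σ                 25,576.9985   136,158.9666
P = 25,576.9985; D_Mac = 5.32349 half-year periods = 2.66175 yrs; D_mod = 2.54287 yrs.
DV01 ≈ 2.54287 × 25,576.9985 × 0.0001 = 6.503891.

₹6.50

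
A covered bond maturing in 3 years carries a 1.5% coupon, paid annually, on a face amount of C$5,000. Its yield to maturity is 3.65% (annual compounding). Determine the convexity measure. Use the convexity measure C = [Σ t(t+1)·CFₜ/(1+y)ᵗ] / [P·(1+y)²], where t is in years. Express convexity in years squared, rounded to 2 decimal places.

10.94

With y = 0.0365:
  t   CF        PV=CF/(1+0.0365)^t    t·PV        t(t+1)·PV
  1        75.00        72.3589        72.3589         144.7178
  2        75.00        69.8108       139.6216         418.8648
  3     5,075.00     4,557.5152    13,672.5456      54,690.1826
  Σ                  4,699.6849    13,884.5262      55,253.7652
P = 4,699.6849.
Convexity = Σ t(t+1)·PV / [P·(1+y)²] = 55,253.7652 / (4,699.6849 × 1.074332) = 10.94346.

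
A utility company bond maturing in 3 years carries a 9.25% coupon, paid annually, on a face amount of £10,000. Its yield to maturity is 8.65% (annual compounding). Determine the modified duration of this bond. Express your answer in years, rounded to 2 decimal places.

2.54 years

Periodic yield y = 0.0865. First find Macaulay duration:
  t   CF        PV=CF/(1+0.0865)^t    t·PV
  1       925.00       851.3576       851.3576
  2       925.00       783.5781     1,567.1561
  3    10,925.00     8,517.8944    25,553.6833
  Σ                 10,152.8301    27,972.1970
P = 10,152.8301; Macaulay duration = 27,972.1970 / 10,152.8301 = 2.75511 years.
Modified duration = D_Mac / (1 + y) = 2.75511 / 1.0865 = 2.53577 years.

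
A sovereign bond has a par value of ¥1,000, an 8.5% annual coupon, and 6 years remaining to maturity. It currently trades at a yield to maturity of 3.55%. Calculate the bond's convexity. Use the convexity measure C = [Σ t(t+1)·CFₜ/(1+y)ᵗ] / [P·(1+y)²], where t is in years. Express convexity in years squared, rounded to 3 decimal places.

With y = 0.0355:
  t   CF        PV=CF/(1+0.0355)^t    t·PV        t(t+1)·PV
  1        85.00        82.0859        82.0859         164.1719
  2        85.00        79.2718       158.5436         475.6308
  3        85.00        76.5541       229.6624         918.6495
  4        85.00        73.9296       295.7185       1,478.5925
  5        85.00        71.3951       356.9755       2,141.8530
  6     1,085.00       880.0941     5,280.5647      36,963.9530
  Σ                  1,263.3307     6,403.5507      42,142.8508
P = 1,263.3307.
Convexity = Σ t(t+1)·PV / [P·(1+y)²] = 42,142.8508 / (1,263.3307 × 1.072260) = 31.11048.

31.110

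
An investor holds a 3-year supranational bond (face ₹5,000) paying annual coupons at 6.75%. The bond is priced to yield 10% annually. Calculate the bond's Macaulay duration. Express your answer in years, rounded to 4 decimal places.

Periodic yield y = 0.1. Discount each cash flow and weight by its year:
  t   CF        PV=CF/(1+0.1)^t    t·PV
  1       337.50       306.8182       306.8182
  2       337.50       278.9256       557.8512
  3     5,337.50     4,010.1427    12,030.4282
  Σ                  4,595.8866    12,895.0977
Price P = Σ PV = 4,595.8866.
Macaulay duration = Σ(t·PV) / P = 12,895.0977 / 4,595.8866 = 2.80579 years.

2.8058 years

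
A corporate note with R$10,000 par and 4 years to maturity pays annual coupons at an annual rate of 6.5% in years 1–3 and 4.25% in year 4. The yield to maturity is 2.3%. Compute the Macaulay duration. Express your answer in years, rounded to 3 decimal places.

3.670 years

Periodic yield y = 0.023. Discount each cash flow and weight by its year:
  t   CF        PV=CF/(1+0.023)^t    t·PV
  1       650.00       635.3861       635.3861
  2       650.00       621.1008     1,242.2016
  3       650.00       607.1367     1,821.4100
  4    10,425.00     9,518.6099    38,074.4396
  Σ                 11,382.2335    41,773.4373
Price P = Σ PV = 11,382.2335.
Macaulay duration = Σ(t·PV) / P = 41,773.4373 / 11,382.2335 = 3.67006 years.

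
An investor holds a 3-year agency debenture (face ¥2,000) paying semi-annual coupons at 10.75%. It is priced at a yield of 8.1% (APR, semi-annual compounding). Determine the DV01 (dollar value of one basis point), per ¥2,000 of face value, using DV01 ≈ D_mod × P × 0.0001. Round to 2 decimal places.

¥0.55

Periodic yield y = 0.0405.
  t   CF        PV=CF/(1+0.0405)^t    t·PV
  1       107.50       103.3157       103.3157
  2       107.50        99.2943       198.5886
  3       107.50        95.4294       286.2882
  4       107.50        91.7149       366.8598
  5       107.50        88.1451       440.7254
  6     2,107.50     1,660.7914     9,964.7481
  Σ                  2,138.6908    11,360.5258
P = 2,138.6908; D_Mac = 5.31191 half-year periods = 2.65595 yrs; D_mod = 2.55257 yrs.
DV01 ≈ 2.55257 × 2,138.6908 × 0.0001 = 0.545917.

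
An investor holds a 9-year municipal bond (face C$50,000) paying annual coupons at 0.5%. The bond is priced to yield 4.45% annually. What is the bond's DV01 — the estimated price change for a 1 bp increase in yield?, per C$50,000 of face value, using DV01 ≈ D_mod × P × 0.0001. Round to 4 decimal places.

Periodic yield y = 0.0445.
  t   CF        PV=CF/(1+0.0445)^t    t·PV
  1       250.00       239.3490       239.3490
  2       250.00       229.1517       458.3034
  3       250.00       219.3889       658.1667
  4       250.00       210.0420       840.1682
  5       250.00       201.0934     1,005.4669
  6       250.00       192.5260     1,155.1559
  7       250.00       184.3236     1,290.2651
  8       250.00       176.4706     1,411.7651
  9    50,250.00    33,959.4046   305,634.6414
  Σ                 35,611.7498   312,693.2817
P = 35,611.7498; D_Mac = 8.78062 yrs; D_mod = 8.40653 yrs.
DV01 ≈ 8.40653 × 35,611.7498 × 0.0001 = 29.937126.

C$29.9371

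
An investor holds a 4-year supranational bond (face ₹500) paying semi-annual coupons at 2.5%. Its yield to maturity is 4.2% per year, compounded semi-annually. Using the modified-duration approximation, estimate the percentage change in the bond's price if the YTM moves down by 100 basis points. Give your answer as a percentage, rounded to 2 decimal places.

+3.75%

Periodic yield y = 0.021. Modified duration first:
  t   CF        PV=CF/(1+0.021)^t    t·PV
  1         6.25         6.1214         6.1214
  2         6.25         5.9955        11.9911
  3         6.25         5.8722        17.6167
  4         6.25         5.7514        23.0058
  5         6.25         5.6331        28.1657
  6         6.25         5.5173        33.1037
  7         6.25         5.4038        37.8266
  8       506.25       428.7055     3,429.6443
  Σ                    469.0005     3,587.4755
P = 469.0005; D_Mac = 7.64919 half-year periods = 3.82460 yrs; D_mod = 3.82460/(1+0.021) = 3.74593 yrs.
ΔP/P ≈ -D_mod · Δy = -3.74593 × (-0.01) = +0.037459 = +3.7459%.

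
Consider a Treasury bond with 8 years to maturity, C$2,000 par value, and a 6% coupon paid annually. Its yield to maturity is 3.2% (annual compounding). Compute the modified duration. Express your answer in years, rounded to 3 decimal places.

6.511 years

Periodic yield y = 0.032. First find Macaulay duration:
  t   CF        PV=CF/(1+0.032)^t    t·PV
  1       120.00       116.2791       116.2791
  2       120.00       112.6735       225.3470
  3       120.00       109.1798       327.5393
  4       120.00       105.7943       423.1774
  5       120.00       102.5139       512.5695
  6       120.00        99.3352       596.0111
  7       120.00        96.2550       673.7851
  8     2,120.00     1,647.7764    13,182.2113
  Σ                  2,389.8072    16,056.9198
P = 2,389.8072; Macaulay duration = 16,056.9198 / 2,389.8072 = 6.71892 years.
Modified duration = D_Mac / (1 + y) = 6.71892 / 1.032 = 6.51058 years.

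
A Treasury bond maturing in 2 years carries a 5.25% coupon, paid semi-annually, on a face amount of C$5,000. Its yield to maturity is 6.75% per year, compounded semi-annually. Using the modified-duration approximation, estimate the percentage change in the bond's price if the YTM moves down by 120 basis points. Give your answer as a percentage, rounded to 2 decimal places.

+2.23%

Periodic yield y = 0.03375. Modified duration first:
  t   CF        PV=CF/(1+0.03375)^t    t·PV
  1       131.25       126.9649       126.9649
  2       131.25       122.8198       245.6395
  3       131.25       118.8099       356.4298
  4     5,131.25     4,493.2552    17,973.0207
  Σ                  4,861.8498    18,702.0550
P = 4,861.8498; D_Mac = 3.84670 half-year periods = 1.92335 yrs; D_mod = 1.92335/(1+0.03375) = 1.86055 yrs.
ΔP/P ≈ -D_mod · Δy = -1.86055 × (-0.012) = +0.022327 = +2.2327%.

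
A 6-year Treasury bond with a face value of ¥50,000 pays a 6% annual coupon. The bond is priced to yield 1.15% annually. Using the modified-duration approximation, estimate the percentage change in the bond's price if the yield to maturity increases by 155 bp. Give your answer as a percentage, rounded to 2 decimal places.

-8.14%

Periodic yield y = 0.0115. Modified duration first:
  t   CF        PV=CF/(1+0.0115)^t    t·PV
  1     3,000.00     2,965.8922     2,965.8922
  2     3,000.00     2,932.1723     5,864.3445
  3     3,000.00     2,898.8356     8,696.5069
  4     3,000.00     2,865.8781    11,463.5122
  5     3,000.00     2,833.2952    14,166.4758
  6    53,000.00    49,485.7945   296,914.7668
  Σ                 63,981.8678   340,071.4985
P = 63,981.8678; D_Mac = 5.31512 yrs; D_mod = 5.31512/(1+0.0115) = 5.25469 yrs.
ΔP/P ≈ -D_mod · Δy = -5.25469 × (+0.0155) = -0.081448 = -8.1448%.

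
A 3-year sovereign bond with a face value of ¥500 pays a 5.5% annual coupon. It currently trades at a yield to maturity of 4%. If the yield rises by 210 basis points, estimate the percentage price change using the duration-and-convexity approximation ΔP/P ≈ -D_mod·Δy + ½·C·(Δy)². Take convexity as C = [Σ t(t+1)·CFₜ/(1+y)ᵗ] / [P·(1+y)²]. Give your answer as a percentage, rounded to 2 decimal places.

-5.53%

With y = 0.04:
  t   CF        PV=CF/(1+0.04)^t    t·PV        t(t+1)·PV
  1        27.50        26.4423        26.4423          52.8846
  2        27.50        25.4253        50.8506         152.5518
  3       527.50       468.9456     1,406.8367       5,627.3470
  Σ                    520.8132     1,484.1296       5,832.7833
P = 520.8132; D_Mac = 2.84964 yrs; D_mod = 2.74004 yrs; C = 10.35445.
Duration effect: -2.74004 × (+0.021) = -0.057541
Convexity effect: 0.5 × 10.35445 × (0.021)² = +0.0022832
ΔP/P ≈ -0.057541 + 0.0022832 = -0.055258 = -5.5258%.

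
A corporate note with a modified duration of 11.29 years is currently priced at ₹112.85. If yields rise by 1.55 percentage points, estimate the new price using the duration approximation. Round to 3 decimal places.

₹93.102

Duration approximation: ΔP/P ≈ -D_mod · Δy = -11.29 × (+0.0155) = -0.174995.
New price ≈ 112.85 × (1 - 0.174995) = 93.10181425.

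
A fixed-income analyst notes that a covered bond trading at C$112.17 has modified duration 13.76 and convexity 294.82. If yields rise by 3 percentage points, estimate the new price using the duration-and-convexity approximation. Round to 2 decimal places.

C$80.75

Duration effect: -D_mod·Δy = -13.76 × (+0.03) = -0.412800
Convexity effect: ½·C·(Δy)² = 0.5 × 294.82 × (0.03)² = +0.1326690
ΔP/P ≈ -0.412800 + 0.1326690 = -0.280131
New price ≈ 112.17 × (1 - 0.280131) = 80.74770573.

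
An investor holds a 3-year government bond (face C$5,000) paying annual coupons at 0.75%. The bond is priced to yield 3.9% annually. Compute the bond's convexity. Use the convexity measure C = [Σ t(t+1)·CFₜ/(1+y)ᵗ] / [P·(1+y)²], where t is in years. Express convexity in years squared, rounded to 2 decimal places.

11.00

With y = 0.039:
  t   CF        PV=CF/(1+0.039)^t    t·PV        t(t+1)·PV
  1        37.50        36.0924        36.0924          72.1848
  2        37.50        34.7376        69.4753         208.4258
  3     5,037.50     4,491.2623    13,473.7868      53,895.1472
  Σ                  4,562.0923    13,579.3545      54,175.7578
P = 4,562.0923.
Convexity = Σ t(t+1)·PV / [P·(1+y)²] = 54,175.7578 / (4,562.0923 × 1.079521) = 11.00043.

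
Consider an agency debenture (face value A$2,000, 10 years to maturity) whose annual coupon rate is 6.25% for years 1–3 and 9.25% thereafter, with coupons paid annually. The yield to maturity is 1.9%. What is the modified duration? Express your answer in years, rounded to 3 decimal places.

Periodic yield y = 0.019. First find Macaulay duration:
  t   CF        PV=CF/(1+0.019)^t    t·PV
  1       125.00       122.6693       122.6693
  2       125.00       120.3820       240.7641
  3       125.00       118.1374       354.4122
  4       185.00       171.5833       686.3332
  5       185.00       168.3840       841.9200
  6       185.00       165.2444       991.4661
  7       185.00       162.1633     1,135.1428
  8       185.00       159.1396     1,273.1168
  9       185.00       156.1723     1,405.5509
  10    2,185.00     1,810.1293    18,101.2931
  Σ                  3,154.0048    25,152.6684
P = 3,154.0048; Macaulay duration = 25,152.6684 / 3,154.0048 = 7.97484 years.
Modified duration = D_Mac / (1 + y) = 7.97484 / 1.019 = 7.82614 years.

7.826 years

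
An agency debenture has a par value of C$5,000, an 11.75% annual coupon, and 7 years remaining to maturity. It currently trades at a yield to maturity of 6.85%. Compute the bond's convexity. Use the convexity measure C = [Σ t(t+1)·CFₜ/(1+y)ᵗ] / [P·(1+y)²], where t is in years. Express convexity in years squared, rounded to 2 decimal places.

With y = 0.0685:
  t   CF        PV=CF/(1+0.0685)^t    t·PV        t(t+1)·PV
  1       587.50       549.8362       549.8362       1,099.6724
  2       587.50       514.5870     1,029.1740       3,087.5221
  3       587.50       481.5976     1,444.7927       5,779.1709
  4       587.50       450.7230     1,802.8922       9,014.4609
  5       587.50       421.8278     2,109.1392      12,654.8352
  6       587.50       394.7851     2,368.7104      16,580.9726
  7     5,587.50     3,513.9522    24,597.6655     196,781.3237
  Σ                  6,327.3090    33,902.2102     244,997.9578
P = 6,327.3090.
Convexity = Σ t(t+1)·PV / [P·(1+y)²] = 244,997.9578 / (6,327.3090 × 1.141692) = 33.91520.

33.92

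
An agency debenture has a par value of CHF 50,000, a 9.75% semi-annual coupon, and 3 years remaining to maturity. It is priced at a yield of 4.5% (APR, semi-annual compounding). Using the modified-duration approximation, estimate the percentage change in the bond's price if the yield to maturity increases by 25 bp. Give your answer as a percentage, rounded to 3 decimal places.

-0.659%

Periodic yield y = 0.0225. Modified duration first:
  t   CF        PV=CF/(1+0.0225)^t    t·PV
  1     2,437.50     2,383.8631     2,383.8631
  2     2,437.50     2,331.4064     4,662.8129
  3     2,437.50     2,280.1041     6,840.3123
  4     2,437.50     2,229.9307     8,919.7226
  5     2,437.50     2,180.8613    10,904.3064
  6    52,437.50    45,884.0853   275,304.5116
  Σ                 57,290.2508   309,015.5288
P = 57,290.2508; D_Mac = 5.39386 half-year periods = 2.69693 yrs; D_mod = 2.69693/(1+0.0225) = 2.63758 yrs.
ΔP/P ≈ -D_mod · Δy = -2.63758 × (+0.0025) = -0.006594 = -0.6594%.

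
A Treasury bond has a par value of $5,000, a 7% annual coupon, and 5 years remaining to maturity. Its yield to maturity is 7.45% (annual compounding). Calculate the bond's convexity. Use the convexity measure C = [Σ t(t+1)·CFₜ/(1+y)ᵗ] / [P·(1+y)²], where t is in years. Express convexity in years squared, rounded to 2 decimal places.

21.73

With y = 0.0745:
  t   CF        PV=CF/(1+0.0745)^t    t·PV        t(t+1)·PV
  1       350.00       325.7329       325.7329         651.4658
  2       350.00       303.1483       606.2967       1,818.8901
  3       350.00       282.1297       846.3891       3,385.5562
  4       350.00       262.5683     1,050.2734       5,251.3669
  5     5,350.00     3,735.2673    18,676.3364     112,058.0182
  Σ                  4,908.8466    21,505.0284     123,165.2972
P = 4,908.8466.
Convexity = Σ t(t+1)·PV / [P·(1+y)²] = 123,165.2972 / (4,908.8466 × 1.154550) = 21.73182.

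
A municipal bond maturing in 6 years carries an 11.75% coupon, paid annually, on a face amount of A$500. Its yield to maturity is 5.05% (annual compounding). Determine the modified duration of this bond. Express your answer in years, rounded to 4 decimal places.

Periodic yield y = 0.0505. First find Macaulay duration:
  t   CF        PV=CF/(1+0.0505)^t    t·PV
  1        58.75        55.9257        55.9257
  2        58.75        53.2373       106.4745
  3        58.75        50.6780       152.0341
  4        58.75        48.2418       192.9673
  5        58.75        45.9227       229.6136
  6       558.75       415.7586     2,494.5513
  Σ                    669.7641     3,231.5666
P = 669.7641; Macaulay duration = 3,231.5666 / 669.7641 = 4.82493 years.
Modified duration = D_Mac / (1 + y) = 4.82493 / 1.0505 = 4.59299 years.

4.5930 years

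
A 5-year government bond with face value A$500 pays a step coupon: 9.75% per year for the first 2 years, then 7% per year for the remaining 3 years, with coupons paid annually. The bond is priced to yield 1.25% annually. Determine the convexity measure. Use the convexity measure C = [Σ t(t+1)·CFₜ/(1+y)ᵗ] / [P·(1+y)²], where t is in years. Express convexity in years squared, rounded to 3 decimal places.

With y = 0.0125:
  t   CF        PV=CF/(1+0.0125)^t    t·PV        t(t+1)·PV
  1        48.75        48.1481        48.1481          96.2963
  2        48.75        47.5537        95.1075         285.3224
  3        35.00        33.7196       101.1589         404.6357
  4        35.00        33.3033       133.2134         666.0670
  5       535.00       502.7807     2,513.9036      15,083.4218
  Σ                    665.5056     2,891.5316      16,535.7432
P = 665.5056.
Convexity = Σ t(t+1)·PV / [P·(1+y)²] = 16,535.7432 / (665.5056 × 1.025156) = 24.23717.

24.237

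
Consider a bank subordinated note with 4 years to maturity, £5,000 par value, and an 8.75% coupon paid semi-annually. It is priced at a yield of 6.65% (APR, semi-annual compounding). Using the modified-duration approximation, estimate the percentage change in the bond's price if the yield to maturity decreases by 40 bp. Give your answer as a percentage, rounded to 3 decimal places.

Periodic yield y = 0.03325. Modified duration first:
  t   CF        PV=CF/(1+0.03325)^t    t·PV
  1       218.75       211.7106       211.7106
  2       218.75       204.8978       409.7955
  3       218.75       198.3042       594.9125
  4       218.75       191.9227       767.6909
  5       218.75       185.7467       928.7333
  6       218.75       179.7693     1,078.6159
  7       218.75       173.9843     1,217.8904
  8     5,218.75     4,017.1975    32,137.5798
  Σ                  5,363.5331    37,346.9289
P = 5,363.5331; D_Mac = 6.96312 half-year periods = 3.48156 yrs; D_mod = 3.48156/(1+0.03325) = 3.36952 yrs.
ΔP/P ≈ -D_mod · Δy = -3.36952 × (-0.004) = +0.013478 = +1.3478%.

+1.348%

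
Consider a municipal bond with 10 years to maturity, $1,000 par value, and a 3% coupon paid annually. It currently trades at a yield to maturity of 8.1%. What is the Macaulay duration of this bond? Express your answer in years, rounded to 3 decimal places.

8.439 years

Periodic yield y = 0.081. Discount each cash flow and weight by its year:
  t   CF        PV=CF/(1+0.081)^t    t·PV
  1        30.00        27.7521        27.7521
  2        30.00        25.6726        51.3452
  3        30.00        23.7489        71.2468
  4        30.00        21.9694        87.8777
  5        30.00        20.3232       101.6162
  6        30.00        18.8004       112.8024
  7        30.00        17.3917       121.7417
  8        30.00        16.0885       128.7080
  9        30.00        14.8830       133.9469
  10    1,030.00       472.6942     4,726.9421
  Σ                    659.3240     5,563.9791
Price P = Σ PV = 659.3240.
Macaulay duration = Σ(t·PV) / P = 5,563.9791 / 659.3240 = 8.43891 years.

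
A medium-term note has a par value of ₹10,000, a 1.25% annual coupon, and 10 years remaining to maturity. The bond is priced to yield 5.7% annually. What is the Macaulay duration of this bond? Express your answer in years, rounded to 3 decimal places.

Periodic yield y = 0.057. Discount each cash flow and weight by its year:
  t   CF        PV=CF/(1+0.057)^t    t·PV
  1       125.00       118.2592       118.2592
  2       125.00       111.8820       223.7639
  3       125.00       105.8486       317.5458
  4       125.00       100.1406       400.5623
  5       125.00        94.7404       473.7018
  6       125.00        89.6314       537.7883
  7       125.00        84.7979       593.5853
  8       125.00        80.2251       641.8006
  9       125.00        75.8988       683.0895
  10   10,125.00     5,816.2780    58,162.7803
  Σ                  6,677.7019    62,152.8771
Price P = Σ PV = 6,677.7019.
Macaulay duration = Σ(t·PV) / P = 62,152.8771 / 6,677.7019 = 9.30752 years.

9.308 years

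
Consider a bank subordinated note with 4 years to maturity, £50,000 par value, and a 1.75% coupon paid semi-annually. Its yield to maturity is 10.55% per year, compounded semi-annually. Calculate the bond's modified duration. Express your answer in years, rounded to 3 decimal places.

Periodic yield y = 0.05275. First find Macaulay duration:
  t   CF        PV=CF/(1+0.05275)^t    t·PV
  1       437.50       415.5782       415.5782
  2       437.50       394.7549       789.5099
  3       437.50       374.9750     1,124.9250
  4       437.50       356.1862     1,424.7447
  5       437.50       338.3388     1,691.6940
  6       437.50       321.3857     1,928.3142
  7       437.50       305.2821     2,136.9745
  8    50,437.50    33,431.1681   267,449.3448
  Σ                 35,937.6690   276,961.0854
P = 35,937.6690; Macaulay duration = 276,961.0854 / 35,937.6690 = 7.70671 half-year periods = 3.85335 years.
Modified duration = D_Mac / (1 + y) = 3.85335 / 1.05275 = 3.66027 years.

3.660 years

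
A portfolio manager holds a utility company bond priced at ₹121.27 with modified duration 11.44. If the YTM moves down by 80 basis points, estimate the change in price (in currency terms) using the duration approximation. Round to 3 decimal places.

Duration approximation: ΔP/P ≈ -D_mod · Δy = -11.44 × (-0.008) = +0.091520.
ΔP ≈ 121.27 × (+0.091520) = +11.0986304.

+₹11.099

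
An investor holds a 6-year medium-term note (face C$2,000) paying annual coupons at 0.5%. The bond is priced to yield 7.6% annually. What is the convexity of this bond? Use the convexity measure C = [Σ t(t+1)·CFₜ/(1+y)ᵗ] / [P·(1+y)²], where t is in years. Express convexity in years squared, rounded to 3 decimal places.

35.519

With y = 0.076:
  t   CF        PV=CF/(1+0.076)^t    t·PV        t(t+1)·PV
  1        10.00         9.2937         9.2937          18.5874
  2        10.00         8.6372        17.2745          51.8235
  3        10.00         8.0272        24.0816          96.3262
  4        10.00         7.4602        29.8408         149.2042
  5        10.00         6.9333        34.6664         207.9984
  6     2,010.00     1,295.1570     7,770.9422      54,396.5955
  Σ                  1,335.5086     7,886.0992      54,920.5351
P = 1,335.5086.
Convexity = Σ t(t+1)·PV / [P·(1+y)²] = 54,920.5351 / (1,335.5086 × 1.157776) = 35.51923.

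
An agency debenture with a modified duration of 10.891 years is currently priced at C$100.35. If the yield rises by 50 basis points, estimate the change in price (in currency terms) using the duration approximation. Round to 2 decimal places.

-C$5.46

Duration approximation: ΔP/P ≈ -D_mod · Δy = -10.891 × (+0.005) = -0.054455.
ΔP ≈ 100.35 × (-0.054455) = -5.46455925.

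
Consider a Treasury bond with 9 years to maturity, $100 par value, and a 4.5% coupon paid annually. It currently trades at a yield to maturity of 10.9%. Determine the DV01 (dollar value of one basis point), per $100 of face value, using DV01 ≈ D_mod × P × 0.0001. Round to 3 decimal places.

Periodic yield y = 0.109.
  t   CF        PV=CF/(1+0.109)^t    t·PV
  1         4.50         4.0577         4.0577
  2         4.50         3.6589         7.3178
  3         4.50         3.2993         9.8978
  4         4.50         2.9750        11.9000
  5         4.50         2.6826        13.4130
  6         4.50         2.4189        14.5136
  7         4.50         2.1812        15.2683
  8         4.50         1.9668        15.7344
  9       104.50        41.1844       370.6593
  Σ                     64.4247       462.7618
P = 64.4247; D_Mac = 7.18298 yrs; D_mod = 6.47699 yrs.
DV01 ≈ 6.47699 × 64.4247 × 0.0001 = 0.041728.

$0.042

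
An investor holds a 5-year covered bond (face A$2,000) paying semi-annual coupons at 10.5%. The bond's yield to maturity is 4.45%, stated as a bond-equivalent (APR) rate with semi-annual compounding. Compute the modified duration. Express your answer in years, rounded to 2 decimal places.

4.05 years

Periodic yield y = 0.02225. First find Macaulay duration:
  t   CF        PV=CF/(1+0.02225)^t    t·PV
  1       105.00       102.7146       102.7146
  2       105.00       100.4789       200.9579
  3       105.00        98.2919       294.8758
  4       105.00        96.1526       384.6102
  5       105.00        94.0597       470.2986
  6       105.00        92.0124       552.0747
  7       105.00        90.0097       630.0681
  8       105.00        88.0506       704.4048
  9       105.00        86.1341       775.2071
  10    2,105.00     1,689.1994    16,891.9936
  Σ                  2,537.1040    21,007.2055
P = 2,537.1040; Macaulay duration = 21,007.2055 / 2,537.1040 = 8.27999 half-year periods = 4.14000 years.
Modified duration = D_Mac / (1 + y) = 4.14000 / 1.02225 = 4.04989 years.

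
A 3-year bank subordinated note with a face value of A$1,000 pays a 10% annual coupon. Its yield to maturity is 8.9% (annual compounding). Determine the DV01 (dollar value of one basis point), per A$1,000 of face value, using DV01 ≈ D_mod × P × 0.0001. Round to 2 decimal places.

Periodic yield y = 0.089.
  t   CF        PV=CF/(1+0.089)^t    t·PV
  1       100.00        91.8274        91.8274
  2       100.00        84.3226       168.6453
  3     1,100.00       851.7439     2,555.2318
  Σ                  1,027.8939     2,815.7044
P = 1,027.8939; D_Mac = 2.73929 yrs; D_mod = 2.51542 yrs.
DV01 ≈ 2.51542 × 1,027.8939 × 0.0001 = 0.258559.

A$0.26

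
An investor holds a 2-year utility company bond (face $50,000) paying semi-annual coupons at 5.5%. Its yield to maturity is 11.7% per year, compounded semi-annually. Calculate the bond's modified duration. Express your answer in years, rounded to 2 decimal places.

1.81 years

Periodic yield y = 0.0585. First find Macaulay duration:
  t   CF        PV=CF/(1+0.0585)^t    t·PV
  1     1,375.00     1,299.0080     1,299.0080
  2     1,375.00     1,227.2159     2,454.4318
  3     1,375.00     1,159.3915     3,478.1745
  4    51,375.00    40,924.9715   163,699.8859
  Σ                 44,610.5869   170,931.5003
P = 44,610.5869; Macaulay duration = 170,931.5003 / 44,610.5869 = 3.83164 half-year periods = 1.91582 years.
Modified duration = D_Mac / (1 + y) = 1.91582 / 1.0585 = 1.80994 years.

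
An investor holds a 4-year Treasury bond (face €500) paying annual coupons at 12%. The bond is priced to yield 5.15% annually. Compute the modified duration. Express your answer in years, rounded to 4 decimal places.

3.2967 years

Periodic yield y = 0.0515. First find Macaulay duration:
  t   CF        PV=CF/(1+0.0515)^t    t·PV
  1        60.00        57.0613        57.0613
  2        60.00        54.2666       108.5332
  3        60.00        51.6088       154.8263
  4       560.00       458.0901     1,832.3605
  Σ                    621.0268     2,152.7813
P = 621.0268; Macaulay duration = 2,152.7813 / 621.0268 = 3.46649 years.
Modified duration = D_Mac / (1 + y) = 3.46649 / 1.0515 = 3.29671 years.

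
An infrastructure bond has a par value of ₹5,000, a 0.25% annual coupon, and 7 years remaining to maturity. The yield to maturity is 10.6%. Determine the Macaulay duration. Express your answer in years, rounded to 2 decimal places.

Periodic yield y = 0.106. Discount each cash flow and weight by its year:
  t   CF        PV=CF/(1+0.106)^t    t·PV
  1        12.50        11.3020        11.3020
  2        12.50        10.2188        20.4376
  3        12.50         9.2394        27.7183
  4        12.50         8.3539        33.4156
  5        12.50         7.5533        37.7663
  6        12.50         6.8293        40.9761
  7     5,012.50     2,476.1018    17,332.7126
  Σ                  2,529.5985    17,504.3285
Price P = Σ PV = 2,529.5985.
Macaulay duration = Σ(t·PV) / P = 17,504.3285 / 2,529.5985 = 6.91980 years.

6.92 years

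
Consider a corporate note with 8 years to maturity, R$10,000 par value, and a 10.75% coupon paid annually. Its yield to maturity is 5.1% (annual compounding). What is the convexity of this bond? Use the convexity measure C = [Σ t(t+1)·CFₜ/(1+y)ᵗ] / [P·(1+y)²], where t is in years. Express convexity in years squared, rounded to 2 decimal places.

44.70

With y = 0.051:
  t   CF        PV=CF/(1+0.051)^t    t·PV        t(t+1)·PV
  1     1,075.00     1,022.8354     1,022.8354       2,045.6708
  2     1,075.00       973.2021     1,946.4042       5,839.2125
  3     1,075.00       925.9772     2,777.9317      11,111.7270
  4     1,075.00       881.0440     3,524.1760      17,620.8801
  5     1,075.00       838.2912     4,191.4558      25,148.7347
  6     1,075.00       797.6129     4,785.6774      33,499.7417
  7     1,075.00       758.9086     5,312.3599      42,498.8794
  8    11,075.00     7,439.1276    59,513.0206     535,617.1855
  Σ                 13,636.9989    83,073.8610     673,382.0317
P = 13,636.9989.
Convexity = Σ t(t+1)·PV / [P·(1+y)²] = 673,382.0317 / (13,636.9989 × 1.104601) = 44.70306.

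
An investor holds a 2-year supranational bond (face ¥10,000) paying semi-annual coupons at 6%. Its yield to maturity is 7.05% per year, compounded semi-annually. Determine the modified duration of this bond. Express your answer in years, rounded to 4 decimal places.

Periodic yield y = 0.03525. First find Macaulay duration:
  t   CF        PV=CF/(1+0.03525)^t    t·PV
  1       300.00       289.7851       289.7851
  2       300.00       279.9180       559.8359
  3       300.00       270.3868       811.1605
  4    10,300.00     8,967.1879    35,868.7514
  Σ                  9,807.2777    37,529.5329
P = 9,807.2777; Macaulay duration = 37,529.5329 / 9,807.2777 = 3.82670 half-year periods = 1.91335 years.
Modified duration = D_Mac / (1 + y) = 1.91335 / 1.03525 = 1.84820 years.

1.8482 years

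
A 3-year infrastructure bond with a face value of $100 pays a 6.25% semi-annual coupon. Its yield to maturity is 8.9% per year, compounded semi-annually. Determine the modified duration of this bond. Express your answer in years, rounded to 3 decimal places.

2.654 years

Periodic yield y = 0.0445. First find Macaulay duration:
  t   CF        PV=CF/(1+0.0445)^t    t·PV
  1        3.125         2.9919         2.9919
  2        3.125         2.8644         5.7288
  3        3.125         2.7424         8.2271
  4        3.125         2.6255        10.5021
  5        3.125         2.5137        12.5683
  6      103.125        79.4170       476.5018
  Σ                     93.1548       516.5200
P = 93.1548; Macaulay duration = 516.5200 / 93.1548 = 5.54475 half-year periods = 2.77238 years.
Modified duration = D_Mac / (1 + y) = 2.77238 / 1.0445 = 2.65426 years.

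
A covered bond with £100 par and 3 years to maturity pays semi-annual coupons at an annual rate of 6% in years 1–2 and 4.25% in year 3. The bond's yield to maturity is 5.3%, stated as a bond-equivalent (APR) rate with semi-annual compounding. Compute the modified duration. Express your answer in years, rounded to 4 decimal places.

2.7208 years

Periodic yield y = 0.0265. First find Macaulay duration:
  t   CF        PV=CF/(1+0.0265)^t    t·PV
  1        3.000         2.9226         2.9226
  2        3.000         2.8471         5.6942
  3        3.000         2.7736         8.3208
  4        3.000         2.7020        10.8080
  5        2.125         1.8645         9.3225
  6      102.125        87.2928       523.7567
  Σ                    100.4026       560.8248
P = 100.4026; Macaulay duration = 560.8248 / 100.4026 = 5.58576 half-year periods = 2.79288 years.
Modified duration = D_Mac / (1 + y) = 2.79288 / 1.0265 = 2.72078 years.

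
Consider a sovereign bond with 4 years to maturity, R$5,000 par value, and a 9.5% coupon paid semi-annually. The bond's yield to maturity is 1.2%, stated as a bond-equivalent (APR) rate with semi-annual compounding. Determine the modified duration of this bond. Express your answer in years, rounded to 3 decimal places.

3.485 years

Periodic yield y = 0.006. First find Macaulay duration:
  t   CF        PV=CF/(1+0.006)^t    t·PV
  1       237.50       236.0835       236.0835
  2       237.50       234.6754       469.3509
  3       237.50       233.2758       699.8274
  4       237.50       231.8845       927.5379
  5       237.50       230.5015     1,152.5074
  6       237.50       229.1267     1,374.7603
  7       237.50       227.7602     1,594.3211
  8     5,237.50     4,992.7543    39,942.0340
  Σ                  6,616.0618    46,396.4225
P = 6,616.0618; Macaulay duration = 46,396.4225 / 6,616.0618 = 7.01269 half-year periods = 3.50635 years.
Modified duration = D_Mac / (1 + y) = 3.50635 / 1.006 = 3.48543 years.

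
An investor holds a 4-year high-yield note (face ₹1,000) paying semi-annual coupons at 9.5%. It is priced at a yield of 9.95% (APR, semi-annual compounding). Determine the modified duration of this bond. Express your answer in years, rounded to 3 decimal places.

3.253 years

Periodic yield y = 0.04975. First find Macaulay duration:
  t   CF        PV=CF/(1+0.04975)^t    t·PV
  1        47.50        45.2489        45.2489
  2        47.50        43.1044        86.2088
  3        47.50        41.0616       123.1848
  4        47.50        39.1156       156.4624
  5        47.50        37.2618       186.3092
  6        47.50        35.4959       212.9755
  7        47.50        33.8137       236.6958
  8     1,047.50       710.3411     5,682.7291
  Σ                    985.4431     6,729.8144
P = 985.4431; Macaulay duration = 6,729.8144 / 985.4431 = 6.82923 half-year periods = 3.41461 years.
Modified duration = D_Mac / (1 + y) = 3.41461 / 1.04975 = 3.25279 years.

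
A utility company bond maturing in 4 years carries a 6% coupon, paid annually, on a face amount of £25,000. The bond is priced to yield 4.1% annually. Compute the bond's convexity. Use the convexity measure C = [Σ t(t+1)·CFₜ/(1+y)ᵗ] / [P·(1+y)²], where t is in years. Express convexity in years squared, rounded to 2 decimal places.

16.52

With y = 0.041:
  t   CF        PV=CF/(1+0.041)^t    t·PV        t(t+1)·PV
  1     1,500.00     1,440.9222     1,440.9222       2,881.8444
  2     1,500.00     1,384.1712     2,768.3423       8,305.0270
  3     1,500.00     1,329.6553     3,988.9659      15,955.8637
  4    26,500.00    22,565.3958    90,261.5833     451,307.9164
  Σ                 26,720.1445    98,459.8137     478,450.6515
P = 26,720.1445.
Convexity = Σ t(t+1)·PV / [P·(1+y)²] = 478,450.6515 / (26,720.1445 × 1.083681) = 16.52330.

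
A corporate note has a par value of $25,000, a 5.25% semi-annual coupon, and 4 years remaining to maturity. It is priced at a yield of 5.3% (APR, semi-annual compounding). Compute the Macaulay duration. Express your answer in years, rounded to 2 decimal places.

Periodic yield y = 0.0265. Discount each cash flow and weight by its period:
  t   CF        PV=CF/(1+0.0265)^t    t·PV
  1       656.25       639.3083       639.3083
  2       656.25       622.8040     1,245.6080
  3       656.25       606.7258     1,820.1774
  4       656.25       591.0626     2,364.2505
  5       656.25       575.8038     2,879.0191
  6       656.25       560.9389     3,365.6337
  7       656.25       546.4578     3,825.2047
  8    25,656.25    20,812.3705   166,498.9642
  Σ                 24,955.4719   182,638.1660
Price P = Σ PV = 24,955.4719.
Macaulay duration = Σ(t·PV) / P = 182,638.1660 / 24,955.4719 = 7.31856 half-year periods.
In years: 7.31856 / 2 = 3.65928 years.

3.66 years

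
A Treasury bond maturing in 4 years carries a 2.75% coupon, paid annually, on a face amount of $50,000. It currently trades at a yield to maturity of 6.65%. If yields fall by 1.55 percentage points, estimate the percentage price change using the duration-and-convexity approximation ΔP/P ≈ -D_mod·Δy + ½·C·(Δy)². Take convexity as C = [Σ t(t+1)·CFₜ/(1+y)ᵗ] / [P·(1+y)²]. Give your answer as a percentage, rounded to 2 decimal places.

With y = 0.0665:
  t   CF        PV=CF/(1+0.0665)^t    t·PV        t(t+1)·PV
  1     1,375.00     1,289.2639     1,289.2639       2,578.5279
  2     1,375.00     1,208.8738     2,417.7477       7,253.2430
  3     1,375.00     1,133.4963     3,400.4890      13,601.9560
  4    51,375.00    39,710.7780   158,843.1120     794,215.5601
  Σ                 43,342.4121   165,950.6126     817,649.2870
P = 43,342.4121; D_Mac = 3.82883 yrs; D_mod = 3.59009 yrs; C = 16.58564.
Duration effect: -3.59009 × (-0.0155) = +0.055646
Convexity effect: 0.5 × 16.58564 × (-0.0155)² = +0.0019924
ΔP/P ≈ +0.055646 + 0.0019924 = +0.057639 = +5.7639%.

+5.76%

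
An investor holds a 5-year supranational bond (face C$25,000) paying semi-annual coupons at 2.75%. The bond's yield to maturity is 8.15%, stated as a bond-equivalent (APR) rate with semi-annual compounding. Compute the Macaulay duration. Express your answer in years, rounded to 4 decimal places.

Periodic yield y = 0.04075. Discount each cash flow and weight by its period:
  t   CF        PV=CF/(1+0.04075)^t    t·PV
  1       343.75       330.2907       330.2907
  2       343.75       317.3583       634.7166
  3       343.75       304.9323       914.7969
  4       343.75       292.9929     1,171.9714
  5       343.75       281.5209     1,407.6044
  6       343.75       270.4981     1,622.9885
  7       343.75       259.9069     1,819.3481
  8       343.75       249.7304     1,997.8429
  9       343.75       239.9523     2,159.5708
  10   25,343.75    16,998.3466   169,983.4660
  Σ                 19,545.5292   182,042.5963
Price P = Σ PV = 19,545.5292.
Macaulay duration = Σ(t·PV) / P = 182,042.5963 / 19,545.5292 = 9.31377 half-year periods.
In years: 9.31377 / 2 = 4.65689 years.

4.6569 years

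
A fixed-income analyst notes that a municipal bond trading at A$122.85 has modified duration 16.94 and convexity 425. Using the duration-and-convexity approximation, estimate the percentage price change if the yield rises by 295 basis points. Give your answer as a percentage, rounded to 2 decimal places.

-31.48%

Duration effect: -D_mod·Δy = -16.94 × (+0.0295) = -0.499730
Convexity effect: ½·C·(Δy)² = 0.5 × 425 × (0.0295)² = +0.184928125
ΔP/P ≈ -0.499730 + 0.184928125 = -0.314801875
= -31.4801875%.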